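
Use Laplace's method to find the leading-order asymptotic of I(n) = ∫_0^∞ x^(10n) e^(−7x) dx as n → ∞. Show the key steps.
I(n) ~ (sqrt(2π·10n) / 7) · (10n/(7e))^(10n)

Write the integrand as exp(10n ln x − 7x) and set f(x) = 10n ln x − 7x. Then f'(x) = 10n/x − 7 = 0 at x* = 10n/7, and f''(x*) = −10n/x*^2 = −7^2/(10n). Laplace's method (interior maximum) gives
  I(n) ~ e^(f(x*)) · sqrt(2π / |f''(x*)|)
        = exp(10n ln(10n/7) − 10n) · sqrt(2π · 10n / 7^2)
        = (10n/7)^(10n) e^(−10n) · sqrt(2π·10n) / 7
        = (sqrt(2π·10n) / 7) · (10n/(7e))^(10n).
This matches Γ(10n+1)/7^(10n+1) with Stirling applied to Γ.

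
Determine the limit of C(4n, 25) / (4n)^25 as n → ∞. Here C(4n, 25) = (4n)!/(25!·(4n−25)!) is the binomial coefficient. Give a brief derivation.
lim = 1/25! = 1/15511210043330985984000000

With N = 4n → ∞: C(N, 25) / N^25 = [N(N−1)…(N−24)] / (25! · N^25) = (1/25!) · 1 · (1 − 1/(4n)) · … · (1 − 24/(4n)). Each factor → 1 as N → ∞, so the limit is 1/25! = 1/15511210043330985984000000.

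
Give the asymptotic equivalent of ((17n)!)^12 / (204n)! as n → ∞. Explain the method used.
((17n)!)^12/(204n)! ~ ((2π·17n)^(11/2) / sqrt(12)) · 12^(−12·17n)  →  0

Write N = 17n. Stirling: N! ~ sqrt(2π N)(N/e)^N and (12N)! ~ sqrt(2π·12N)·(12N/e)^(12N).
  (N!)^12/(12N)! ~ (2π N)^(12/2) (N/e)^(12N) / [sqrt(2π·12N) (12N/e)^(12N)]
     = (2π N)^(12/2) / sqrt(2π·12N) · (N/(12N))^(12N)
     = (2π N)^((12−1)/2) / sqrt(12) · 12^(−12N).
Since 12^12 > 1, the factor 12^(−12N) decays exponentially, so the ratio → 0. Substituting N = 17n gives the stated form.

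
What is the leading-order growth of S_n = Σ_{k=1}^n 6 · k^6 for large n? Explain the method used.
S_n ~ 6 · n^7 / 7

By integral comparison (Euler-Maclaurin), Σ_{k=1}^n 6 · k^6 = 6 · ∫_0^n x^6 dx + O(n^6) = 6 · n^7/7 + O(n^6). (Equivalently, Faulhaber's formula gives the same leading term.)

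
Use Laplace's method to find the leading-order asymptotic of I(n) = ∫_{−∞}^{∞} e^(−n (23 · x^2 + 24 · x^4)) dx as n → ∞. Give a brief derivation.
I(n) ~ sqrt(π/(23n))

φ(x) = 23 · x^2 + 24 · x^4 has its unique global minimum at x* = 0 (since φ'(x) = 46x + 96x^3 = 0 only at x = 0 for real x with both coefficients positive, and φ → ∞ as |x| → ∞). At x* = 0, φ(0) = 0 and φ''(0) = 46. Laplace's method then gives
  I(n) ~ sqrt(2π / (n · φ''(0))) · e^(−n φ(0)) = sqrt(2π / (46n)) = sqrt(π/(23n)).
The 24 · x^4 term contributes only at subleading order (an O(1/n) relative correction).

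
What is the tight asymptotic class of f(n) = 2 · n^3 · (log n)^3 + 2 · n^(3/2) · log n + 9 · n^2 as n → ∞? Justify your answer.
f(n) ∈ Θ(n^3 · (log n)^3)

Compare the terms by growth order. For large n, n^a · (log n)^b dominates n^a' · (log n)^b' iff a > a', or (a = a' and b > b'). Ranking the 3 terms shows the dominant one is 2 · n^3 · (log n)^3. Hence f(n) ∈ Θ(n^3 · (log n)^3).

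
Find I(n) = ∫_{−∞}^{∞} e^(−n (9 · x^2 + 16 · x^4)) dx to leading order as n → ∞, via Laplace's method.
I(n) ~ sqrt(π/(9n))

φ(x) = 9 · x^2 + 16 · x^4 has its unique global minimum at x* = 0 (since φ'(x) = 18x + 64x^3 = 0 only at x = 0 for real x with both coefficients positive, and φ → ∞ as |x| → ∞). At x* = 0, φ(0) = 0 and φ''(0) = 18. Laplace's method then gives
  I(n) ~ sqrt(2π / (n · φ''(0))) · e^(−n φ(0)) = sqrt(2π / (18n)) = sqrt(π/(9n)).
The 16 · x^4 term contributes only at subleading order (an O(1/n) relative correction).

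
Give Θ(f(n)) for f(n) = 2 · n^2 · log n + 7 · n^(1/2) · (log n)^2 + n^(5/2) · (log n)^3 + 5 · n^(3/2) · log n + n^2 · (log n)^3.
f(n) ∈ Θ(n^(5/2) · (log n)^3)

Compare the terms by growth order. For large n, n^a · (log n)^b dominates n^a' · (log n)^b' iff a > a', or (a = a' and b > b'). Ranking the 5 terms shows the dominant one is n^(5/2) · (log n)^3. Hence f(n) ∈ Θ(n^(5/2) · (log n)^3).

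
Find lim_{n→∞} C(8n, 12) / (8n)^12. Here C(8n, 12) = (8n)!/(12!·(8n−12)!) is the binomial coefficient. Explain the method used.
lim = 1/12! = 1/479001600

With N = 8n → ∞: C(N, 12) / N^12 = [N(N−1)…(N−11)] / (12! · N^12) = (1/12!) · 1 · (1 − 1/(8n)) · … · (1 − 11/(8n)). Each factor → 1 as N → ∞, so the limit is 1/12! = 1/479001600.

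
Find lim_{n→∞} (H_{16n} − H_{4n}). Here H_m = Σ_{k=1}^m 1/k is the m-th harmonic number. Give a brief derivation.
lim = ln(16/4) = ln 4

Euler-Maclaurin gives H_m = ln m + γ + 1/(2m) + O(1/m^2). The γ and O(1/m) terms cancel in the difference:
  H_{16n} − H_{4n} = ln(16n) − ln(4n) + O(1/n) = ln(16/4) + O(1/n).
Hence the limit is ln(16/4) = ln 4.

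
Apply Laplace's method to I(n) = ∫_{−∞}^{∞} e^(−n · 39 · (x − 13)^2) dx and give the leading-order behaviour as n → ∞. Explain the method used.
I(n) = sqrt(π/(39n))

Here φ(x) = 39 · (x − 13)^2 has its unique minimum at x* = 13 with φ(x*) = 0 and φ''(x*) = 78. Laplace's method gives
  I(n) ~ e^(−n φ(x*)) · sqrt(2π / (n · φ''(x*))) = sqrt(2π / (78n)) = sqrt(π/(39n)).
This is exact: substituting u = (x − 13)·sqrt(39n) gives I(n) = (1/sqrt(39n)) ∫_{−∞}^{∞} e^(−u^2) du = sqrt(π/(39n)).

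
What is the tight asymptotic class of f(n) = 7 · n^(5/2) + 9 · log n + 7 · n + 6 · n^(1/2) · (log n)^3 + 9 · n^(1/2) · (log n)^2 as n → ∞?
f(n) ∈ Θ(n^(5/2))

Compare the terms by growth order. For large n, n^a · (log n)^b dominates n^a' · (log n)^b' iff a > a', or (a = a' and b > b'). Ranking the 5 terms shows the dominant one is 7 · n^(5/2). Hence f(n) ∈ Θ(n^(5/2)).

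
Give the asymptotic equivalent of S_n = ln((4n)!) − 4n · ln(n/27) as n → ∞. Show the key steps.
S_n ~ 4n · (ln 108 − 1) + O(ln n)

Stirling: ln((4n)!) = 4n ln(4n) − 4n + O(ln n).
  S_n = 4n ln(4n) − 4n − 4n ln(n/27) + O(ln n)
      = 4n ln(4n) − 4n ln n + 4n ln 27 − 4n + O(ln n)
      = 4n ln 4 + 4n ln 27 − 4n + O(ln n)
      = 4n (ln 108 − 1) + O(ln n).
Numerically ln(108) − 1 ≈ 3.6821.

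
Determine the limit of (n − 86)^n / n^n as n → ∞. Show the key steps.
lim = e^(−86)

Rewrite as (1 − 86/n)^(n). By the standard limit (1 + x/n)^n → e^x, we have (1 − 86/n)^n → e^(−86), and raising to the 1st power gives e^(−86).
More precisely, ln[(1 − 86/n)^(n)] = n · ln(1 − 86/n) = n · (-86/n + O(1/n^2)) = -86 + O(1/n) → -86.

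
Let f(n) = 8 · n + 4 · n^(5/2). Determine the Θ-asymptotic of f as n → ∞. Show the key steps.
f(n) ∈ Θ(n^(5/2))

Compare the terms by growth order. For large n, n^a · (log n)^b dominates n^a' · (log n)^b' iff a > a', or (a = a' and b > b'). Ranking the 2 terms shows the dominant one is 4 · n^(5/2). Hence f(n) ∈ Θ(n^(5/2)).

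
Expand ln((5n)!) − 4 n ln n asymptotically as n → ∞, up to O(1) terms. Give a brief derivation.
ln((5n)!) − 4 n ln n = n ln n + 5(ln 5 − 1) n + (1/2) ln(2π·5n) + O(1/n)

Stirling: ln((5n)!) = 5n ln(5n) − 5n + (1/2) ln(2π·5n) + O(1/n).
Expand 5n ln(5n) = 5n (ln n + ln 5) = 5n ln n + 5n ln 5.
Subtract 4n ln n: leading term is (5 − 4) n ln n = n ln n. The next term is 5n ln 5 − 5n = 5(ln 5 − 1) n. Then the (1/2) ln(2π·5n) correction.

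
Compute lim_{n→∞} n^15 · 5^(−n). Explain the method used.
lim = 0

Exponentials with base > 1 dominate every fixed polynomial: for any fixed c, n^c / 5^n → 0 as n → ∞ (e.g. by the ratio test, or by writing 5^n = e^(n ln 5) and noting e^(n ln 5) / n^c → ∞). Hence n^15 · 5^(−n) = n^15 / 5^n → 0.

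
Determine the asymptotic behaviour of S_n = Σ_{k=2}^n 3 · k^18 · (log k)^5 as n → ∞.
S_n ~ 3 · n^19 · (log n)^5 / 19

By integral comparison, S_n = ∫_1^n 3 · x^18 · (log x)^5 dx + O(n^18 · (log n)^5). For the integral, the leading term of ∫_1^n x^18 (log x)^5 dx is n^19/19 · (log n)^5 (by repeated integration by parts; each step lowers the log-exponent and produces a relatively O(1/log n) correction). Hence S_n ~ 3 · n^19 · (log n)^5 / 19.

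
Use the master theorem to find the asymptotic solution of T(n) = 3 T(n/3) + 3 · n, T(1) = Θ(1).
T(n) = Θ(n log n)

log_3 3 = 1, and f(n) = 3 · n = Θ(n^(log_3 3)). This is Case 2 of the master theorem: T(n) = Θ(f(n) · log n) = Θ(n log n).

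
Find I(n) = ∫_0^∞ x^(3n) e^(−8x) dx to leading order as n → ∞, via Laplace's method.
I(n) ~ (sqrt(2π·3n) / 8) · (3n/(8e))^(3n)

Write the integrand as exp(3n ln x − 8x) and set f(x) = 3n ln x − 8x. Then f'(x) = 3n/x − 8 = 0 at x* = 3n/8, and f''(x*) = −3n/x*^2 = −8^2/(3n). Laplace's method (interior maximum) gives
  I(n) ~ e^(f(x*)) · sqrt(2π / |f''(x*)|)
        = exp(3n ln(3n/8) − 3n) · sqrt(2π · 3n / 8^2)
        = (3n/8)^(3n) e^(−3n) · sqrt(2π·3n) / 8
        = (sqrt(2π·3n) / 8) · (3n/(8e))^(3n).
This matches Γ(3n+1)/8^(3n+1) with Stirling applied to Γ.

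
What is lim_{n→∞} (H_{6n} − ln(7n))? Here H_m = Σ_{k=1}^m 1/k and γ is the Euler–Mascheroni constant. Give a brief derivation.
lim = ln(6/7) + γ

By Euler-Maclaurin, H_m = ln m + γ + O(1/m). So
  H_{6n} − ln(7n) = ln(6n) + γ − ln(7n) + O(1/n)
                       = ln(6/7) + γ + O(1/n).
Hence the limit is ln(6/7) + γ.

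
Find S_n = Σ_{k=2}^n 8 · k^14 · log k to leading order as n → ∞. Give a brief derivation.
S_n ~ 8 · n^15 log n / 15 − 8 · n^15 / 225

By integral comparison, S_n = ∫_1^n 8 · x^14 · log x dx + O(n^14 · log n). For the integral, ∫ x^14 log x dx = n^15 log n / 15 − n^15/225 (integration by parts). Hence S_n ~ 8 · n^15 log n / 15 − 8 · n^15 / 225.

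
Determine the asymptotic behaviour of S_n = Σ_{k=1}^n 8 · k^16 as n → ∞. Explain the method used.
S_n ~ 8 · n^17 / 17

By integral comparison (Euler-Maclaurin), Σ_{k=1}^n 8 · k^16 = 8 · ∫_0^n x^16 dx + O(n^16) = 8 · n^17/17 + O(n^16). (Equivalently, Faulhaber's formula gives the same leading term.)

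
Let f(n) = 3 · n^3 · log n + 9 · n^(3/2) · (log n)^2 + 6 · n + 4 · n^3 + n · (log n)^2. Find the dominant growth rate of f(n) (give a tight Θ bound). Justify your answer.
f(n) ∈ Θ(n^3 · log n)

Compare the terms by growth order. For large n, n^a · (log n)^b dominates n^a' · (log n)^b' iff a > a', or (a = a' and b > b'). Ranking the 5 terms shows the dominant one is 3 · n^3 · log n. Hence f(n) ∈ Θ(n^3 · log n).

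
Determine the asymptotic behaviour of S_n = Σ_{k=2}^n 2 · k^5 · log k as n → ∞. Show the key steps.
S_n ~ n^6 log n / 3 − n^6 / 18

By integral comparison, S_n = ∫_1^n 2 · x^5 · log x dx + O(n^5 · log n). For the integral, ∫ x^5 log x dx = n^6 log n / 6 − n^6/36 (integration by parts). Hence S_n ~ n^6 log n / 3 − n^6 / 18.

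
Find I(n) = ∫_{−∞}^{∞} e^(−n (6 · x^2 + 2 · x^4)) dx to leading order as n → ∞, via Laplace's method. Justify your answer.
I(n) ~ sqrt(π/(6n))

φ(x) = 6 · x^2 + 2 · x^4 has its unique global minimum at x* = 0 (since φ'(x) = 12x + 8x^3 = 0 only at x = 0 for real x with both coefficients positive, and φ → ∞ as |x| → ∞). At x* = 0, φ(0) = 0 and φ''(0) = 12. Laplace's method then gives
  I(n) ~ sqrt(2π / (n · φ''(0))) · e^(−n φ(0)) = sqrt(2π / (12n)) = sqrt(π/(6n)).
The 2 · x^4 term contributes only at subleading order (an O(1/n) relative correction).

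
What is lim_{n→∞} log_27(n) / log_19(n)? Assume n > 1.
lim = ln(19) / ln(27) = log_27(19)

Change of base: log_27(n) = ln n / ln 27 and log_19(n) = ln n / ln 19. The ratio is (ln n / ln 27) · (ln 19 / ln n) = ln 19 / ln 27, a constant independent of n. So the limit is ln 19 / ln 27 = log_27(19).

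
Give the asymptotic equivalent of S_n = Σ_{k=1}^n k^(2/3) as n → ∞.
S_n ~ (3/5) · n^(5/3)

Integral comparison: Σ_{k=1}^n k^(2/3) = ∫_0^n x^(2/3) dx + O(n^(2/3)). The integral is n^(1 + 2/3) / (1 + 2/3) = n^((2+3)/3) / ((2+3)/3) = (3/5) · n^(5/3).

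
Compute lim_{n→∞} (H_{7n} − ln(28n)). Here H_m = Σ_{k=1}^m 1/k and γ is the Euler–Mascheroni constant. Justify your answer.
lim = −ln 4 + γ

By Euler-Maclaurin, H_m = ln m + γ + O(1/m). So
  H_{7n} − ln(28n) = ln(7n) + γ − ln(28n) + O(1/n)
                       = ln(7/28) + γ + O(1/n).
Hence the limit is ln(7/28) + γ (= −ln 4).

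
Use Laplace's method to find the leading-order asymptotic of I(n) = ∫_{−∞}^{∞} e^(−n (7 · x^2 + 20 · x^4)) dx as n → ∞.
I(n) ~ sqrt(π/(7n))

φ(x) = 7 · x^2 + 20 · x^4 has its unique global minimum at x* = 0 (since φ'(x) = 14x + 80x^3 = 0 only at x = 0 for real x with both coefficients positive, and φ → ∞ as |x| → ∞). At x* = 0, φ(0) = 0 and φ''(0) = 14. Laplace's method then gives
  I(n) ~ sqrt(2π / (n · φ''(0))) · e^(−n φ(0)) = sqrt(2π / (14n)) = sqrt(π/(7n)).
The 20 · x^4 term contributes only at subleading order (an O(1/n) relative correction).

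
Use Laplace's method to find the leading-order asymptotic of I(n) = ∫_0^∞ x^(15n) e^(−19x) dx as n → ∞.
I(n) ~ (sqrt(2π·15n) / 19) · (15n/(19e))^(15n)

Write the integrand as exp(15n ln x − 19x) and set f(x) = 15n ln x − 19x. Then f'(x) = 15n/x − 19 = 0 at x* = 15n/19, and f''(x*) = −15n/x*^2 = −19^2/(15n). Laplace's method (interior maximum) gives
  I(n) ~ e^(f(x*)) · sqrt(2π / |f''(x*)|)
        = exp(15n ln(15n/19) − 15n) · sqrt(2π · 15n / 19^2)
        = (15n/19)^(15n) e^(−15n) · sqrt(2π·15n) / 19
        = (sqrt(2π·15n) / 19) · (15n/(19e))^(15n).
This matches Γ(15n+1)/19^(15n+1) with Stirling applied to Γ.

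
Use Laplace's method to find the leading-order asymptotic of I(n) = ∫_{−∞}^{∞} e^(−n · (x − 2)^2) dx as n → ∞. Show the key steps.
I(n) = sqrt(π/n)

Here φ(x) = (x − 2)^2 has its unique minimum at x* = 2 with φ(x*) = 0 and φ''(x*) = 2. Laplace's method gives
  I(n) ~ e^(−n φ(x*)) · sqrt(2π / (n · φ''(x*))) = sqrt(2π / (2n)) = sqrt(π/n).
This is exact: substituting u = (x − 2)·sqrt(n) gives I(n) = (1/sqrt(n)) ∫_{−∞}^{∞} e^(−u^2) du = sqrt(π/n).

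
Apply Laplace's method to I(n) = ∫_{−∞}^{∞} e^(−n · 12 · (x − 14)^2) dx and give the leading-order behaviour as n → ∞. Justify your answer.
I(n) = sqrt(π/(12n))

Here φ(x) = 12 · (x − 14)^2 has its unique minimum at x* = 14 with φ(x*) = 0 and φ''(x*) = 24. Laplace's method gives
  I(n) ~ e^(−n φ(x*)) · sqrt(2π / (n · φ''(x*))) = sqrt(2π / (24n)) = sqrt(π/(12n)).
This is exact: substituting u = (x − 14)·sqrt(12n) gives I(n) = (1/sqrt(12n)) ∫_{−∞}^{∞} e^(−u^2) du = sqrt(π/(12n)).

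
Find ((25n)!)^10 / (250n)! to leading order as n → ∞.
((25n)!)^10/(250n)! ~ ((2π·25n)^(9/2) / sqrt(10)) · 10^(−10·25n)  →  0

Write N = 25n. Stirling: N! ~ sqrt(2π N)(N/e)^N and (10N)! ~ sqrt(2π·10N)·(10N/e)^(10N).
  (N!)^10/(10N)! ~ (2π N)^(10/2) (N/e)^(10N) / [sqrt(2π·10N) (10N/e)^(10N)]
     = (2π N)^(10/2) / sqrt(2π·10N) · (N/(10N))^(10N)
     = (2π N)^((10−1)/2) / sqrt(10) · 10^(−10N).
Since 10^10 > 1, the factor 10^(−10N) decays exponentially, so the ratio → 0. Substituting N = 25n gives the stated form.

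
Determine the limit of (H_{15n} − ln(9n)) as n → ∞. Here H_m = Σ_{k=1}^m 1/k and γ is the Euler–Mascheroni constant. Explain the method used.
lim = ln(5/3) + γ

By Euler-Maclaurin, H_m = ln m + γ + O(1/m). So
  H_{15n} − ln(9n) = ln(15n) + γ − ln(9n) + O(1/n)
                       = ln(15/9) + γ + O(1/n).
Hence the limit is ln(15/9) + γ (= ln(5/3)).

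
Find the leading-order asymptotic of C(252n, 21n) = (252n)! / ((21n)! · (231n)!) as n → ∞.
C(252n, 21n) ~ (8916100448256/285311670611)^(21n) · sqrt(6/(11π·21n))

Write N = 21n. Apply Stirling to each factorial:
  (12N)! ~ sqrt(2π·12N) · (12N/e)^(12N),
  N! ~ sqrt(2π N) · (N/e)^N,
  (11N)! ~ sqrt(2π·11N) · (11N/e)^(11N).
The exponential factors combine to (12N)^(12N) / (N^N · (11N)^(11N)) = 12^(12N)/11^(11N) = (12^12/11^11)^N = (8916100448256/285311670611)^N.
The square-root prefactors combine to sqrt(2π·12N) / (sqrt(2π N)·sqrt(2π·11N)) = sqrt(12 / (2π·11·N)) = sqrt(6/(11π·21n)).
Substituting N = 21n: C(252n, 21n) ~ (8916100448256/285311670611)^(21n) · sqrt(6/(11π·21n)).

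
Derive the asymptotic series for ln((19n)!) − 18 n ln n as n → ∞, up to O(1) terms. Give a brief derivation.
ln((19n)!) − 18 n ln n = n ln n + 19(ln 19 − 1) n + (1/2) ln(2π·19n) + O(1/n)

Stirling: ln((19n)!) = 19n ln(19n) − 19n + (1/2) ln(2π·19n) + O(1/n).
Expand 19n ln(19n) = 19n (ln n + ln 19) = 19n ln n + 19n ln 19.
Subtract 18n ln n: leading term is (19 − 18) n ln n = n ln n. The next term is 19n ln 19 − 19n = 19(ln 19 − 1) n. Then the (1/2) ln(2π·19n) correction.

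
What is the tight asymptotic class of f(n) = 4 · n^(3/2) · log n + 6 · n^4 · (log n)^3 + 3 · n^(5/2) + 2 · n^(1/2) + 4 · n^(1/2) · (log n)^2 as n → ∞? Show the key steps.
f(n) ∈ Θ(n^4 · (log n)^3)

Compare the terms by growth order. For large n, n^a · (log n)^b dominates n^a' · (log n)^b' iff a > a', or (a = a' and b > b'). Ranking the 5 terms shows the dominant one is 6 · n^4 · (log n)^3. Hence f(n) ∈ Θ(n^4 · (log n)^3).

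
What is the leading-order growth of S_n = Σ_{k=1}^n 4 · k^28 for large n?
S_n ~ 4 · n^29 / 29

By integral comparison (Euler-Maclaurin), Σ_{k=1}^n 4 · k^28 = 4 · ∫_0^n x^28 dx + O(n^28) = 4 · n^29/29 + O(n^28). (Equivalently, Faulhaber's formula gives the same leading term.)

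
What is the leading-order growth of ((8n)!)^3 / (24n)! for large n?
((8n)!)^3/(24n)! ~ ((2π·8n)^(2/2) / sqrt(3)) · 3^(−3·8n)  →  0

Write N = 8n. Stirling: N! ~ sqrt(2π N)(N/e)^N and (3N)! ~ sqrt(2π·3N)·(3N/e)^(3N).
  (N!)^3/(3N)! ~ (2π N)^(3/2) (N/e)^(3N) / [sqrt(2π·3N) (3N/e)^(3N)]
     = (2π N)^(3/2) / sqrt(2π·3N) · (N/(3N))^(3N)
     = (2π N)^((3−1)/2) / sqrt(3) · 3^(−3N).
Since 3^3 > 1, the factor 3^(−3N) decays exponentially, so the ratio → 0. Substituting N = 8n gives the stated form.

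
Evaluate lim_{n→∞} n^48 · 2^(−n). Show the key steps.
lim = 0

Exponentials with base > 1 dominate every fixed polynomial: for any fixed c, n^c / 2^n → 0 as n → ∞ (e.g. by the ratio test, or by writing 2^n = e^(n ln 2) and noting e^(n ln 2) / n^c → ∞). Hence n^48 · 2^(−n) = n^48 / 2^n → 0.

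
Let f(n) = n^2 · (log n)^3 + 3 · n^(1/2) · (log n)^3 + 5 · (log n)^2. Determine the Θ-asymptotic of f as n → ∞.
f(n) ∈ Θ(n^2 · (log n)^3)

Compare the terms by growth order. For large n, n^a · (log n)^b dominates n^a' · (log n)^b' iff a > a', or (a = a' and b > b'). Ranking the 3 terms shows the dominant one is n^2 · (log n)^3. Hence f(n) ∈ Θ(n^2 · (log n)^3).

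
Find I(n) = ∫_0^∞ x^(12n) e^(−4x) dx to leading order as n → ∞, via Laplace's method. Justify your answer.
I(n) ~ (sqrt(2π·12n) / 4) · (12n/(4e))^(12n)

Write the integrand as exp(12n ln x − 4x) and set f(x) = 12n ln x − 4x. Then f'(x) = 12n/x − 4 = 0 at x* = 12n/4, and f''(x*) = −12n/x*^2 = −4^2/(12n). Laplace's method (interior maximum) gives
  I(n) ~ e^(f(x*)) · sqrt(2π / |f''(x*)|)
        = exp(12n ln(12n/4) − 12n) · sqrt(2π · 12n / 4^2)
        = (12n/4)^(12n) e^(−12n) · sqrt(2π·12n) / 4
        = (sqrt(2π·12n) / 4) · (12n/(4e))^(12n).
This matches Γ(12n+1)/4^(12n+1) with Stirling applied to Γ.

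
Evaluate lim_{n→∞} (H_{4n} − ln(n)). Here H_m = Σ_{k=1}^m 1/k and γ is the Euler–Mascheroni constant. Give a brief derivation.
lim = ln 4 + γ

By Euler-Maclaurin, H_m = ln m + γ + O(1/m). So
  H_{4n} − ln(n) = ln(4n) + γ − ln(n) + O(1/n)
                       = ln(4/1) + γ + O(1/n).
Hence the limit is ln(4/1) + γ.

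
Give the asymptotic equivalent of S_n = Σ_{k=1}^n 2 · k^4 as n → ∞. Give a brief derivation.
S_n ~ 2 · n^5 / 5

By integral comparison (Euler-Maclaurin), Σ_{k=1}^n 2 · k^4 = 2 · ∫_0^n x^4 dx + O(n^4) = 2 · n^5/5 + O(n^4). (Equivalently, Faulhaber's formula gives the same leading term.)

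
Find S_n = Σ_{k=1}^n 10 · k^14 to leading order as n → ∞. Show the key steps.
S_n ~ 2 · n^15 / 3

By integral comparison (Euler-Maclaurin), Σ_{k=1}^n 10 · k^14 = 10 · ∫_0^n x^14 dx + O(n^14) = 10 · n^15/15 = 2 · n^15 / 3 + O(n^14). (Equivalently, Faulhaber's formula gives the same leading term.)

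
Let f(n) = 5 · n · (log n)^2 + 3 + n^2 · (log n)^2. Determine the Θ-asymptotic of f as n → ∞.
f(n) ∈ Θ(n^2 · (log n)^2)

Compare the terms by growth order. For large n, n^a · (log n)^b dominates n^a' · (log n)^b' iff a > a', or (a = a' and b > b'). Ranking the 3 terms shows the dominant one is n^2 · (log n)^2. Hence f(n) ∈ Θ(n^2 · (log n)^2).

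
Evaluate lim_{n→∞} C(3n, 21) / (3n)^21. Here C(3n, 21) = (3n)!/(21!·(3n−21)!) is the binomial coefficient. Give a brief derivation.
lim = 1/21! = 1/51090942171709440000

With N = 3n → ∞: C(N, 21) / N^21 = [N(N−1)…(N−20)] / (21! · N^21) = (1/21!) · 1 · (1 − 1/(3n)) · … · (1 − 20/(3n)). Each factor → 1 as N → ∞, so the limit is 1/21! = 1/51090942171709440000.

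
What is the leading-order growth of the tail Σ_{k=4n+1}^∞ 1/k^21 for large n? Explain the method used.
Σ_{k>4n} 1/k^21 ~ 1/(20 · (4n)^20)

Compare to the integral: ∫_{4n}^∞ x^(−21) dx = [−x^(−20)/20]_{4n}^∞ = 1/((21−1)·(4n)^20). Euler-Maclaurin then gives
  Σ_{k>4n} 1/k^21 = ∫_{4n}^∞ dx/x^21 − 1/(2·(4n)^21) + O(1/(4n)^22).
(Equivalently this is ζ(21) − Σ_{k≤4n} 1/k^21.)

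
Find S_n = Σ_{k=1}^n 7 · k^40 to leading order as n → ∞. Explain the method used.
S_n ~ 7 · n^41 / 41

By integral comparison (Euler-Maclaurin), Σ_{k=1}^n 7 · k^40 = 7 · ∫_0^n x^40 dx + O(n^40) = 7 · n^41/41 + O(n^40). (Equivalently, Faulhaber's formula gives the same leading term.)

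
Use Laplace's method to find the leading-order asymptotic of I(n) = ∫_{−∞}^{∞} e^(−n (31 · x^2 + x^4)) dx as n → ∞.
I(n) ~ sqrt(π/(31n))

φ(x) = 31 · x^2 + x^4 has its unique global minimum at x* = 0 (since φ'(x) = 62x + 4x^3 = 0 only at x = 0 for real x with both coefficients positive, and φ → ∞ as |x| → ∞). At x* = 0, φ(0) = 0 and φ''(0) = 62. Laplace's method then gives
  I(n) ~ sqrt(2π / (n · φ''(0))) · e^(−n φ(0)) = sqrt(2π / (62n)) = sqrt(π/(31n)).
The x^4 term contributes only at subleading order (an O(1/n) relative correction).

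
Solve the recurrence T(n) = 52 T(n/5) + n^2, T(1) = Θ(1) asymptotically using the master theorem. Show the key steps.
T(n) = Θ(n^(log_5 52))

Master theorem: compare f(n) = n^2 to n^(log_5 52) where log_5 52 ≈ 2.455. Since 2 < log_5 52, we have f(n) = O(n^(log_5 52 − ε)) for some ε > 0 — Case 1. Hence T(n) = Θ(n^(log_5 52)).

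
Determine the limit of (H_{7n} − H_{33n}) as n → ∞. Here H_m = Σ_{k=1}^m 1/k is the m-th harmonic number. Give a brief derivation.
lim = ln(7/33)

Euler-Maclaurin gives H_m = ln m + γ + 1/(2m) + O(1/m^2). The γ and O(1/m) terms cancel in the difference:
  H_{7n} − H_{33n} = ln(7n) − ln(33n) + O(1/n) = ln(7/33) + O(1/n).
Hence the limit is ln(7/33).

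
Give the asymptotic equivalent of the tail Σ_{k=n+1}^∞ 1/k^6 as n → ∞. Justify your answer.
Σ_{k>n} 1/k^6 ~ 1/(5 · n^5)

Compare to the integral: ∫_{n}^∞ x^(−6) dx = [−x^(−5)/5]_{n}^∞ = 1/((6−1)·n^5). Euler-Maclaurin then gives
  Σ_{k>n} 1/k^6 = ∫_{n}^∞ dx/x^6 − 1/(2·n^6) + O(1/n^7).
(Equivalently this is ζ(6) − Σ_{k≤n} 1/k^6.)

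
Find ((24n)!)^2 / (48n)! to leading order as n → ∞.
((24n)!)^2/(48n)! ~ ((2π·24n)^(1/2) / sqrt(2)) · 2^(−2·24n)  →  0

Write N = 24n. Stirling: N! ~ sqrt(2π N)(N/e)^N and (2N)! ~ sqrt(2π·2N)·(2N/e)^(2N).
  (N!)^2/(2N)! ~ (2π N)^(2/2) (N/e)^(2N) / [sqrt(2π·2N) (2N/e)^(2N)]
     = (2π N)^(2/2) / sqrt(2π·2N) · (N/(2N))^(2N)
     = (2π N)^((2−1)/2) / sqrt(2) · 2^(−2N).
Since 2^2 > 1, the factor 2^(−2N) decays exponentially, so the ratio → 0. Substituting N = 24n gives the stated form.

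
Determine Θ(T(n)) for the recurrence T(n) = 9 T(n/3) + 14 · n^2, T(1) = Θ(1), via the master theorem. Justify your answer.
T(n) = Θ(n^2 log n)

log_3 9 = 2, and f(n) = 14 · n^2 = Θ(n^(log_3 9)). This is Case 2 of the master theorem: T(n) = Θ(f(n) · log n) = Θ(n^2 log n).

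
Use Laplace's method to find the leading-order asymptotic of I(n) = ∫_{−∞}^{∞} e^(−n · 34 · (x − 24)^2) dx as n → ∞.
I(n) = sqrt(π/(34n))

Here φ(x) = 34 · (x − 24)^2 has its unique minimum at x* = 24 with φ(x*) = 0 and φ''(x*) = 68. Laplace's method gives
  I(n) ~ e^(−n φ(x*)) · sqrt(2π / (n · φ''(x*))) = sqrt(2π / (68n)) = sqrt(π/(34n)).
This is exact: substituting u = (x − 24)·sqrt(34n) gives I(n) = (1/sqrt(34n)) ∫_{−∞}^{∞} e^(−u^2) du = sqrt(π/(34n)).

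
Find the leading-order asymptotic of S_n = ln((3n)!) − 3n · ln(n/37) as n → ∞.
S_n ~ 3n · (ln 111 − 1) + O(ln n)

Stirling: ln((3n)!) = 3n ln(3n) − 3n + O(ln n).
  S_n = 3n ln(3n) − 3n − 3n ln(n/37) + O(ln n)
      = 3n ln(3n) − 3n ln n + 3n ln 37 − 3n + O(ln n)
      = 3n ln 3 + 3n ln 37 − 3n + O(ln n)
      = 3n (ln 111 − 1) + O(ln n).
Numerically ln(111) − 1 ≈ 3.7095.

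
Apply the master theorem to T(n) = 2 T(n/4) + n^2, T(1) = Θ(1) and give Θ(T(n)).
T(n) = Θ(n^2)

log_4 2 ≈ 0.500. f(n) = n^2 dominates n^(log_4 2) since 2 > 0.500, and the regularity condition a·f(n/b) = 2·(n/4)^2 = (2/16)·n^2 ≤ c·f(n) holds with c = 2/16 ≈ 0.125 < 1. So this is Case 3: T(n) = Θ(f(n)) = Θ(n^2).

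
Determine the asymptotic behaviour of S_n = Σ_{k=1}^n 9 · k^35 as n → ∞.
S_n ~ n^36 / 4

By integral comparison (Euler-Maclaurin), Σ_{k=1}^n 9 · k^35 = 9 · ∫_0^n x^35 dx + O(n^35) = 9 · n^36/36 = n^36 / 4 + O(n^35). (Equivalently, Faulhaber's formula gives the same leading term.)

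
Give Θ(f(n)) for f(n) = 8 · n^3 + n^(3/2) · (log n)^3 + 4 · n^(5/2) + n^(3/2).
f(n) ∈ Θ(n^3)

Compare the terms by growth order. For large n, n^a · (log n)^b dominates n^a' · (log n)^b' iff a > a', or (a = a' and b > b'). Ranking the 4 terms shows the dominant one is 8 · n^3. Hence f(n) ∈ Θ(n^3).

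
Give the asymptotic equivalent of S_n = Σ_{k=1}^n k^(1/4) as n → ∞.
S_n ~ (4/5) · n^(5/4)

Integral comparison: Σ_{k=1}^n k^(1/4) = ∫_0^n x^(1/4) dx + O(n^(1/4)). The integral is n^(1 + 1/4) / (1 + 1/4) = n^((1+4)/4) / ((1+4)/4) = (4/5) · n^(5/4).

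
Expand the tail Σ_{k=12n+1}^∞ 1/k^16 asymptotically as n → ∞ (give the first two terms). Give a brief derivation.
Σ_{k>12n} 1/k^16 = 1/(15 · (12n)^15) − 1/(2 · (12n)^16) + O(1/(12n)^17)

Compare to the integral: ∫_{12n}^∞ x^(−16) dx = [−x^(−15)/15]_{12n}^∞ = 1/((16−1)·(12n)^15). The Euler-Maclaurin correction adds −f(12n)/2 = −1/(2·(12n)^16). Euler-Maclaurin then gives
  Σ_{k>12n} 1/k^16 = ∫_{12n}^∞ dx/x^16 − 1/(2·(12n)^16) + O(1/(12n)^17).
(Equivalently this is ζ(16) − Σ_{k≤12n} 1/k^16.)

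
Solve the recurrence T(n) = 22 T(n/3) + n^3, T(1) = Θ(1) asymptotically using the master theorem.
T(n) = Θ(n^3)

log_3 22 ≈ 2.814. f(n) = n^3 dominates n^(log_3 22) since 3 > 2.814, and the regularity condition a·f(n/b) = 22·(n/3)^3 = (22/27)·n^3 ≤ c·f(n) holds with c = 22/27 ≈ 0.815 < 1. So this is Case 3: T(n) = Θ(f(n)) = Θ(n^3).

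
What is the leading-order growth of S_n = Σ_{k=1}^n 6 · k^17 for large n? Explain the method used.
S_n ~ n^18 / 3

By integral comparison (Euler-Maclaurin), Σ_{k=1}^n 6 · k^17 = 6 · ∫_0^n x^17 dx + O(n^17) = 6 · n^18/18 = n^18 / 3 + O(n^17). (Equivalently, Faulhaber's formula gives the same leading term.)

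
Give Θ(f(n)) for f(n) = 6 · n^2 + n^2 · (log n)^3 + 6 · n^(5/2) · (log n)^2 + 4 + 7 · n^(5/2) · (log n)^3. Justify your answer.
f(n) ∈ Θ(n^(5/2) · (log n)^3)

Compare the terms by growth order. For large n, n^a · (log n)^b dominates n^a' · (log n)^b' iff a > a', or (a = a' and b > b'). Ranking the 5 terms shows the dominant one is 7 · n^(5/2) · (log n)^3. Hence f(n) ∈ Θ(n^(5/2) · (log n)^3).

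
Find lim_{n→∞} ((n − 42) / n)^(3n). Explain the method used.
lim = e^(−126)

Rewrite as (1 − 42/n)^(3n). By the standard limit (1 + x/n)^n → e^x, we have (1 − 42/n)^n → e^(−42), and raising to the 3rd power gives e^(−126).
More precisely, ln[(1 − 42/n)^(3n)] = 3n · ln(1 − 42/n) = 3n · (-42/n + O(1/n^2)) = -126 + O(1/n) → -126.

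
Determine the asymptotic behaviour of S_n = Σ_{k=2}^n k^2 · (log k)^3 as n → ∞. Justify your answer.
S_n ~ n^3 · (log n)^3 / 3

By integral comparison, S_n = ∫_1^n x^2 · (log x)^3 dx + O(n^2 · (log n)^3). For the integral, the leading term of ∫_1^n x^2 (log x)^3 dx is n^3/3 · (log n)^3 (by repeated integration by parts; each step lowers the log-exponent and produces a relatively O(1/log n) correction). Hence S_n ~ n^3 · (log n)^3 / 3.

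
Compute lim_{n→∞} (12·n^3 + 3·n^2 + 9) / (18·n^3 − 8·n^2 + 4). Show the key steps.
lim = 12/18 = 2/3

For large n the leading n^3 terms dominate both numerator and denominator. Dividing top and bottom by n^3, every other term tends to 0, leaving 12/18 = 2/3.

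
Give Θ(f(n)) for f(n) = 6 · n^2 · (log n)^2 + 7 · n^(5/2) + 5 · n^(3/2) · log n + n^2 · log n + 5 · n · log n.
f(n) ∈ Θ(n^(5/2))

Compare the terms by growth order. For large n, n^a · (log n)^b dominates n^a' · (log n)^b' iff a > a', or (a = a' and b > b'). Ranking the 5 terms shows the dominant one is 7 · n^(5/2). Hence f(n) ∈ Θ(n^(5/2)).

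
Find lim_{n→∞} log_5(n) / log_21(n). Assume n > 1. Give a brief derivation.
lim = ln(21) / ln(5) = log_5(21)

Change of base: log_5(n) = ln n / ln 5 and log_21(n) = ln n / ln 21. The ratio is (ln n / ln 5) · (ln 21 / ln n) = ln 21 / ln 5, a constant independent of n. So the limit is ln 21 / ln 5 = log_5(21).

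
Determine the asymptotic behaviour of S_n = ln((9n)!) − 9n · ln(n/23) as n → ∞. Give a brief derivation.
S_n ~ 9n · (ln 207 − 1) + O(ln n)

Stirling: ln((9n)!) = 9n ln(9n) − 9n + O(ln n).
  S_n = 9n ln(9n) − 9n − 9n ln(n/23) + O(ln n)
      = 9n ln(9n) − 9n ln n + 9n ln 23 − 9n + O(ln n)
      = 9n ln 9 + 9n ln 23 − 9n + O(ln n)
      = 9n (ln 207 − 1) + O(ln n).
Numerically ln(207) − 1 ≈ 4.3327.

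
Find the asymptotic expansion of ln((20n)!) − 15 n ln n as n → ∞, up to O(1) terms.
ln((20n)!) − 15 n ln n = 5 n ln n + 20(ln 20 − 1) n + (1/2) ln(2π·20n) + O(1/n)

Stirling: ln((20n)!) = 20n ln(20n) − 20n + (1/2) ln(2π·20n) + O(1/n).
Expand 20n ln(20n) = 20n (ln n + ln 20) = 20n ln n + 20n ln 20.
Subtract 15n ln n: leading term is (20 − 15) n ln n = 5 n ln n. The next term is 20n ln 20 − 20n = 20(ln 20 − 1) n. Then the (1/2) ln(2π·20n) correction.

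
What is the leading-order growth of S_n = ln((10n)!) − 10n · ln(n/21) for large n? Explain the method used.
S_n ~ 10n · (ln 210 − 1) + O(ln n)

Stirling: ln((10n)!) = 10n ln(10n) − 10n + O(ln n).
  S_n = 10n ln(10n) − 10n − 10n ln(n/21) + O(ln n)
      = 10n ln(10n) − 10n ln n + 10n ln 21 − 10n + O(ln n)
      = 10n ln 10 + 10n ln 21 − 10n + O(ln n)
      = 10n (ln 210 − 1) + O(ln n).
Numerically ln(210) − 1 ≈ 4.3471.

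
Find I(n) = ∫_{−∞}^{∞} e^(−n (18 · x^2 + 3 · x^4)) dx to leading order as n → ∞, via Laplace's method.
I(n) ~ sqrt(π/(18n))

φ(x) = 18 · x^2 + 3 · x^4 has its unique global minimum at x* = 0 (since φ'(x) = 36x + 12x^3 = 0 only at x = 0 for real x with both coefficients positive, and φ → ∞ as |x| → ∞). At x* = 0, φ(0) = 0 and φ''(0) = 36. Laplace's method then gives
  I(n) ~ sqrt(2π / (n · φ''(0))) · e^(−n φ(0)) = sqrt(2π / (36n)) = sqrt(π/(18n)).
The 3 · x^4 term contributes only at subleading order (an O(1/n) relative correction).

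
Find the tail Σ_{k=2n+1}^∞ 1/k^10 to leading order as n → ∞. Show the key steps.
Σ_{k>2n} 1/k^10 ~ 1/(9 · (2n)^9)

Compare to the integral: ∫_{2n}^∞ x^(−10) dx = [−x^(−9)/9]_{2n}^∞ = 1/((10−1)·(2n)^9). Euler-Maclaurin then gives
  Σ_{k>2n} 1/k^10 = ∫_{2n}^∞ dx/x^10 − 1/(2·(2n)^10) + O(1/(2n)^11).
(Equivalently this is ζ(10) − Σ_{k≤2n} 1/k^10.)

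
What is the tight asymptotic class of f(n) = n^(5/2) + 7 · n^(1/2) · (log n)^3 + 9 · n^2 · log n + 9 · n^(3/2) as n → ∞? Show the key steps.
f(n) ∈ Θ(n^(5/2))

Compare the terms by growth order. For large n, n^a · (log n)^b dominates n^a' · (log n)^b' iff a > a', or (a = a' and b > b'). Ranking the 4 terms shows the dominant one is n^(5/2). Hence f(n) ∈ Θ(n^(5/2)).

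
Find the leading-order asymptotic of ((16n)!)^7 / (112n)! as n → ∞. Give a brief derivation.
((16n)!)^7/(112n)! ~ ((2π·16n)^(6/2) / sqrt(7)) · 7^(−7·16n)  →  0

Write N = 16n. Stirling: N! ~ sqrt(2π N)(N/e)^N and (7N)! ~ sqrt(2π·7N)·(7N/e)^(7N).
  (N!)^7/(7N)! ~ (2π N)^(7/2) (N/e)^(7N) / [sqrt(2π·7N) (7N/e)^(7N)]
     = (2π N)^(7/2) / sqrt(2π·7N) · (N/(7N))^(7N)
     = (2π N)^((7−1)/2) / sqrt(7) · 7^(−7N).
Since 7^7 > 1, the factor 7^(−7N) decays exponentially, so the ratio → 0. Substituting N = 16n gives the stated form.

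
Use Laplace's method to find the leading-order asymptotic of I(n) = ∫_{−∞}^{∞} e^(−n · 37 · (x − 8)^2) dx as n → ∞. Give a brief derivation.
I(n) = sqrt(π/(37n))

Here φ(x) = 37 · (x − 8)^2 has its unique minimum at x* = 8 with φ(x*) = 0 and φ''(x*) = 74. Laplace's method gives
  I(n) ~ e^(−n φ(x*)) · sqrt(2π / (n · φ''(x*))) = sqrt(2π / (74n)) = sqrt(π/(37n)).
This is exact: substituting u = (x − 8)·sqrt(37n) gives I(n) = (1/sqrt(37n)) ∫_{−∞}^{∞} e^(−u^2) du = sqrt(π/(37n)).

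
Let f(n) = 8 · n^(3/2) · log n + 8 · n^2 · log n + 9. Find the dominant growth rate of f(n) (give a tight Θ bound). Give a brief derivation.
f(n) ∈ Θ(n^2 · log n)

Compare the terms by growth order. For large n, n^a · (log n)^b dominates n^a' · (log n)^b' iff a > a', or (a = a' and b > b'). Ranking the 3 terms shows the dominant one is 8 · n^2 · log n. Hence f(n) ∈ Θ(n^2 · log n).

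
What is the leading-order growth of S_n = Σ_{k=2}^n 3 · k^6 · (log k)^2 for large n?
S_n ~ 3 · n^7 · (log n)^2 / 7

By integral comparison, S_n = ∫_1^n 3 · x^6 · (log x)^2 dx + O(n^6 · (log n)^2). For the integral, the leading term of ∫_1^n x^6 (log x)^2 dx is n^7/7 · (log n)^2 (by repeated integration by parts; each step lowers the log-exponent and produces a relatively O(1/log n) correction). Hence S_n ~ 3 · n^7 · (log n)^2 / 7.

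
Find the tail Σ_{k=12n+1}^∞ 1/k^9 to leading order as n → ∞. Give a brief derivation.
Σ_{k>12n} 1/k^9 ~ 1/(8 · (12n)^8)

Compare to the integral: ∫_{12n}^∞ x^(−9) dx = [−x^(−8)/8]_{12n}^∞ = 1/((9−1)·(12n)^8). Euler-Maclaurin then gives
  Σ_{k>12n} 1/k^9 = ∫_{12n}^∞ dx/x^9 − 1/(2·(12n)^9) + O(1/(12n)^10).
(Equivalently this is ζ(9) − Σ_{k≤12n} 1/k^9.)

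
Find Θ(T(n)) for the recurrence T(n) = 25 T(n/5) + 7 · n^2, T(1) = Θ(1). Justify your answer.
T(n) = Θ(n^2 log n)

log_5 25 = 2, and f(n) = 7 · n^2 = Θ(n^(log_5 25)). This is Case 2 of the master theorem: T(n) = Θ(f(n) · log n) = Θ(n^2 log n).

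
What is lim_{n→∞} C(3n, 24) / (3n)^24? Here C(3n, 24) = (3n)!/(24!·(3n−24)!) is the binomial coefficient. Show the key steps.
lim = 1/24! = 1/620448401733239439360000

With N = 3n → ∞: C(N, 24) / N^24 = [N(N−1)…(N−23)] / (24! · N^24) = (1/24!) · 1 · (1 − 1/(3n)) · … · (1 − 23/(3n)). Each factor → 1 as N → ∞, so the limit is 1/24! = 1/620448401733239439360000.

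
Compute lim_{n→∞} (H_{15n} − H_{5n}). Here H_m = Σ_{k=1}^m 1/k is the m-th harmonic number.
lim = ln(15/5) = ln 3

Euler-Maclaurin gives H_m = ln m + γ + 1/(2m) + O(1/m^2). The γ and O(1/m) terms cancel in the difference:
  H_{15n} − H_{5n} = ln(15n) − ln(5n) + O(1/n) = ln(15/5) + O(1/n).
Hence the limit is ln(15/5) = ln 3.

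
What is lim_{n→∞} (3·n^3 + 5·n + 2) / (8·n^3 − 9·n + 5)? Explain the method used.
lim = 3/8

For large n the leading n^3 terms dominate both numerator and denominator. Dividing top and bottom by n^3, every other term tends to 0, leaving 3/8.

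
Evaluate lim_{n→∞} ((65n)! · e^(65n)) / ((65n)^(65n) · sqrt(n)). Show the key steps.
lim = sqrt(2π·65)

Stirling: (65n)! ~ sqrt(2π·65n) · (65n/e)^(65n). Hence
  (65n)! · e^(65n) / (65n)^(65n) ~ sqrt(2π·65n).
Dividing by sqrt(n): sqrt(2π·65n) / sqrt(n) = sqrt(2π·65) · n^((1−1)/2), so the limit is sqrt(2π·65).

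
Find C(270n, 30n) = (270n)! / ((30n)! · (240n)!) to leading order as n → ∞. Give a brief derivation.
C(270n, 30n) ~ (387420489/16777216)^(30n) · sqrt(9/(16π·30n))

Write N = 30n. Apply Stirling to each factorial:
  (9N)! ~ sqrt(2π·9N) · (9N/e)^(9N),
  N! ~ sqrt(2π N) · (N/e)^N,
  (8N)! ~ sqrt(2π·8N) · (8N/e)^(8N).
The exponential factors combine to (9N)^(9N) / (N^N · (8N)^(8N)) = 9^(9N)/8^(8N) = (9^9/8^8)^N = (387420489/16777216)^N.
The square-root prefactors combine to sqrt(2π·9N) / (sqrt(2π N)·sqrt(2π·8N)) = sqrt(9 / (2π·8·N)) = sqrt(9/(16π·30n)).
Substituting N = 30n: C(270n, 30n) ~ (387420489/16777216)^(30n) · sqrt(9/(16π·30n)).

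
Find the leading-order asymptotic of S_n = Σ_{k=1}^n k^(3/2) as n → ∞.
S_n ~ (2/5) · n^(5/2)

Integral comparison: Σ_{k=1}^n k^(3/2) = ∫_0^n x^(3/2) dx + O(n^(3/2)). The integral is n^(1 + 3/2) / (1 + 3/2) = n^((3+2)/2) / ((3+2)/2) = (2/5) · n^(5/2).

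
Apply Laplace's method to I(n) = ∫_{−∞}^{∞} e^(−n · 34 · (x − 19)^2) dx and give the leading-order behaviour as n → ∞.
I(n) = sqrt(π/(34n))

Here φ(x) = 34 · (x − 19)^2 has its unique minimum at x* = 19 with φ(x*) = 0 and φ''(x*) = 68. Laplace's method gives
  I(n) ~ e^(−n φ(x*)) · sqrt(2π / (n · φ''(x*))) = sqrt(2π / (68n)) = sqrt(π/(34n)).
This is exact: substituting u = (x − 19)·sqrt(34n) gives I(n) = (1/sqrt(34n)) ∫_{−∞}^{∞} e^(−u^2) du = sqrt(π/(34n)).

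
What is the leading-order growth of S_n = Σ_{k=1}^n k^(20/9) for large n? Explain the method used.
S_n ~ (9/29) · n^(29/9)

Integral comparison: Σ_{k=1}^n k^(20/9) = ∫_0^n x^(20/9) dx + O(n^(20/9)). The integral is n^(1 + 20/9) / (1 + 20/9) = n^((20+9)/9) / ((20+9)/9) = (9/29) · n^(29/9).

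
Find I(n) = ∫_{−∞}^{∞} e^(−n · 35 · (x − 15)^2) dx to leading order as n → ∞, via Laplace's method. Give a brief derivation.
I(n) = sqrt(π/(35n))

Here φ(x) = 35 · (x − 15)^2 has its unique minimum at x* = 15 with φ(x*) = 0 and φ''(x*) = 70. Laplace's method gives
  I(n) ~ e^(−n φ(x*)) · sqrt(2π / (n · φ''(x*))) = sqrt(2π / (70n)) = sqrt(π/(35n)).
This is exact: substituting u = (x − 15)·sqrt(35n) gives I(n) = (1/sqrt(35n)) ∫_{−∞}^{∞} e^(−u^2) du = sqrt(π/(35n)).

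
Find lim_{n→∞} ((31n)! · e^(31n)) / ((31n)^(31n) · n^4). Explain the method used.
lim = 0

Stirling: (31n)! ~ sqrt(2π·31n) · (31n/e)^(31n). Hence
  (31n)! · e^(31n) / (31n)^(31n) ~ sqrt(2π·31n).
Dividing by n^4: sqrt(2π·31n) / n^4 = sqrt(2π·31) · n^((1−8)/2), so the expression behaves like sqrt(2π·31) · n^((1−8)/2) → 0.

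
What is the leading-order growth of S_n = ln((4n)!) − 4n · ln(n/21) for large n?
S_n ~ 4n · (ln 84 − 1) + O(ln n)

Stirling: ln((4n)!) = 4n ln(4n) − 4n + O(ln n).
  S_n = 4n ln(4n) − 4n − 4n ln(n/21) + O(ln n)
      = 4n ln(4n) − 4n ln n + 4n ln 21 − 4n + O(ln n)
      = 4n ln 4 + 4n ln 21 − 4n + O(ln n)
      = 4n (ln 84 − 1) + O(ln n).
Numerically ln(84) − 1 ≈ 3.4308.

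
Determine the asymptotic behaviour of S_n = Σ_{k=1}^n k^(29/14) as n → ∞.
S_n ~ (14/43) · n^(43/14)

Integral comparison: Σ_{k=1}^n k^(29/14) = ∫_0^n x^(29/14) dx + O(n^(29/14)). The integral is n^(1 + 29/14) / (1 + 29/14) = n^((29+14)/14) / ((29+14)/14) = (14/43) · n^(43/14).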